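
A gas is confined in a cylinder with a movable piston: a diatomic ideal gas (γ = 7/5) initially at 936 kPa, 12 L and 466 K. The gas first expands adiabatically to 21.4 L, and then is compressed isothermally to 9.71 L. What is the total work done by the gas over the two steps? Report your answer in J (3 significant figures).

Step 1 (adiabatic): W = (P₁V₁ − P₂V₂)/(γ−1) = (11232 − 8912)/0.4 = 5801 J.
After step 1: P = 416.4 kPa, V = 21.4 L, T = 369.7 K.
Step 2 (isothermal): W = P₁V₁ ln(V₂/V₁) = (8912) ln(9.71/21.4) = -7042 J.
W_total = 5801 − 7042 = -1242 J.

W_total ≈ -1240 J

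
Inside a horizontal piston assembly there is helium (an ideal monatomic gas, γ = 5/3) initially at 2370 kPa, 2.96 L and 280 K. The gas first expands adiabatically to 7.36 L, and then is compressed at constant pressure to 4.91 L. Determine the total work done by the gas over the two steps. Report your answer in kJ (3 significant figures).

W_total ≈ 3.52 kJ

Step 1 (adiabatic): W = (P₁V₁ − P₂V₂)/(γ−1) = (7015 − 3822)/0.667 = 4789 J.
After step 1: P = 519.3 kPa, V = 7.36 L, T = 152.6 K.
Step 2 (isobaric): W = PΔV = (519.3 kPa)(4.91 − 7.36 L) = -1272 J.
W_total = 4789 − 1272 = 3517 J.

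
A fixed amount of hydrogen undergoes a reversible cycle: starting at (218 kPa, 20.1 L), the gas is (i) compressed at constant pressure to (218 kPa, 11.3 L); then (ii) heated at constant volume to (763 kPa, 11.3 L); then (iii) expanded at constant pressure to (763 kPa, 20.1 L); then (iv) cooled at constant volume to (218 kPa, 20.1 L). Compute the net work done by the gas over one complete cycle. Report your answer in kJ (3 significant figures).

W_net ≈ 4.80 kJ

Constant-volume legs do no work.
W(i) = (218)(11.3 − 20.1) = -1918 J; W(iii) = (763)(20.1 − 11.3) = 6714 J.
W_net = -1918 + 6714 = 4796 J (the clockwise enclosed area).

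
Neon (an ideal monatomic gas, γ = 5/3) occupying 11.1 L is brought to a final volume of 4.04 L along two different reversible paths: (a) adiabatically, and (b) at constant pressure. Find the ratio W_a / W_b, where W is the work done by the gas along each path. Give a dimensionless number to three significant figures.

Path (a) adiabatic: W = P₁V₁(1 − (V₁/V₂)^(γ−1))/(γ−1) → W_a/(P₁V₁) = -1.443.
Path (b) isobaric: W = P₁(V₂ − V₁) → W_b/(P₁V₁) = -0.636.
W_a / W_b = -1.443 / -0.636 = 2.268.

W_a / W_b ≈ 2.27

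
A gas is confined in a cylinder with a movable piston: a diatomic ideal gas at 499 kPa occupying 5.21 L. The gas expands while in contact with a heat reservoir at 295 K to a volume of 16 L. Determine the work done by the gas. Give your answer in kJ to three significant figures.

Isothermal: W = nRT ln(V₂/V₁) = P₁V₁ ln(V₂/V₁).
P₁V₁ = (499 kPa)(5.21 L) = 2600 J.
W = 2600 × ln(16/5.21) = 2600 × 1.122
W_by_gas = 2917 J.

W ≈ 2.92 kJ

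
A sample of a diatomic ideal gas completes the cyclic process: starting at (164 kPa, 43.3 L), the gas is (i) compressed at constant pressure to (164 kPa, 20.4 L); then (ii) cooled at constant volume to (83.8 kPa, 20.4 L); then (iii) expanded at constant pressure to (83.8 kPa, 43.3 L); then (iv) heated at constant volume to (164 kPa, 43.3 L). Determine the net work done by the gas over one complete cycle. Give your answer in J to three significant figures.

Constant-volume legs do no work.
W(i) = (164)(20.4 − 43.3) = -3756 J; W(iii) = (83.8)(43.3 − 20.4) = 1919 J.
W_net = -3756 + 1919 = -1837 J (the counter-clockwise enclosed area).

W_net ≈ -1840 J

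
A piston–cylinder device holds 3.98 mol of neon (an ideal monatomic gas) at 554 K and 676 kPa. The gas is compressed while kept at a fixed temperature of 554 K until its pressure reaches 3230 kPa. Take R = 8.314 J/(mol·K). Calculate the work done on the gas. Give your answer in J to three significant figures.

Isothermal process: W = nRT ln(V₂/V₁) = nRT ln(P₁/P₂).
W = (3.98)(8.314)(554) × ln(676/3230)
  = 18332 × ln(0.2093) = 18332 × -1.564
W_by_gas = -28672 J; work on gas = −W_by = 28672 J.

W ≈ 28700 J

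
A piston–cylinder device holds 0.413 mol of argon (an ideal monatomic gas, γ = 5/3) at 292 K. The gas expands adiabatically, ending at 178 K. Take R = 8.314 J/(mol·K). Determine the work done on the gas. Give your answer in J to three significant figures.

W ≈ -587 J

Adiabatic ⇒ Q = 0, so W_by = −ΔU = nCᵥ(T₁ − T₂).
Cᵥ = 3R/2 = 12.47 J/(mol·K).
W = (0.413)(12.47)(292 − 178) = 587.2 J.
Work on gas = −W_by = -587.2 J.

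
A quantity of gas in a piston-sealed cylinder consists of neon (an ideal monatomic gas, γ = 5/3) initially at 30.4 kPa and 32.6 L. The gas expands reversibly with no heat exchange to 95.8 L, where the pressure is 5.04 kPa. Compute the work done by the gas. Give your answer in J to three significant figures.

W ≈ 762 J

Adiabatic: W = (P₁V₁ − P₂V₂)/(γ − 1) with γ = 5/3.
P₁V₁ = 991 J, P₂V₂ = 482.8 J.
W = (991 − 482.8) / 0.6667 = 762.3 J.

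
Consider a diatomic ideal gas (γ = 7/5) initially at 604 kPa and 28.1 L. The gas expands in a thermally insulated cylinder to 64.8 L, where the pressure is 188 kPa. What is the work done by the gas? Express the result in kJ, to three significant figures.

Adiabatic: W = (P₁V₁ − P₂V₂)/(γ − 1) with γ = 7/5.
P₁V₁ = 16972 J, P₂V₂ = 12182 J.
W = (16972 − 12182) / 0.4 = 11975 J.

W ≈ 12.0 kJ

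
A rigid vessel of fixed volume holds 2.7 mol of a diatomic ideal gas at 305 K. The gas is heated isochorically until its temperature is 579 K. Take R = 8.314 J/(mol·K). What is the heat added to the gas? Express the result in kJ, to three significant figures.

Q ≈ 15.4 kJ

Constant volume ⇒ W = 0, so Q = ΔU = nCᵥΔT with Cᵥ = 5R/2 = 20.79 J/(mol·K).
ΔU = (2.7)(20.79)(579 − 305) = 15377 J.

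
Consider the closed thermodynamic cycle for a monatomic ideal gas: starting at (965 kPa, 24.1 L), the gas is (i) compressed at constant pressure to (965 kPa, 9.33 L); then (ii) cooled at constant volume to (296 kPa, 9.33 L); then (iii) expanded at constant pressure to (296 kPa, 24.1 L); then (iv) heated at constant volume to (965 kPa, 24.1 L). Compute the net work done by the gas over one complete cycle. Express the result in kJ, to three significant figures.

W_net ≈ -9.88 kJ

Constant-volume legs do no work.
W(i) = (965)(9.33 − 24.1) = -14253 J; W(iii) = (296)(24.1 − 9.33) = 4372 J.
W_net = -14253 + 4372 = -9881 J (the counter-clockwise enclosed area).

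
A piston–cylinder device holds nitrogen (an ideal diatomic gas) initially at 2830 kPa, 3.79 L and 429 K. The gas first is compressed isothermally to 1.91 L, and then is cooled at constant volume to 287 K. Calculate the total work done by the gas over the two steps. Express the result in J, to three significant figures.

Step 1 (isothermal): W = P₁V₁ ln(V₂/V₁) = (10726) ln(1.91/3.79) = -7350 J.
Step 2 (isochoric): W = 0 (constant volume).
W_total = -7350 + 0 = -7350 J.

W_total ≈ -7350 J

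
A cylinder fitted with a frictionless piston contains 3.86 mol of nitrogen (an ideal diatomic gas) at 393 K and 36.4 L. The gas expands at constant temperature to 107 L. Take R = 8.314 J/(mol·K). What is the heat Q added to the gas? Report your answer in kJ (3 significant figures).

Isothermal ⇒ ΔU = 0, so Q = W = nRT ln(V₂/V₁).
Q = (3.86)(8.314)(393) ln(107/36.4) = 12612 × 1.078 = 13599 J.

Q ≈ 13.6 kJ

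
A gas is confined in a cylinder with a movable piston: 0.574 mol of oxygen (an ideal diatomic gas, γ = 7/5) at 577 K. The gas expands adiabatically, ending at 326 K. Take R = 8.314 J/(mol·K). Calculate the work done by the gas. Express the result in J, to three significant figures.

Adiabatic ⇒ Q = 0, so W_by = −ΔU = nCᵥ(T₁ − T₂).
Cᵥ = 5R/2 = 20.79 J/(mol·K).
W = (0.574)(20.79)(577 − 326) = 2995 J.

W ≈ 2990 J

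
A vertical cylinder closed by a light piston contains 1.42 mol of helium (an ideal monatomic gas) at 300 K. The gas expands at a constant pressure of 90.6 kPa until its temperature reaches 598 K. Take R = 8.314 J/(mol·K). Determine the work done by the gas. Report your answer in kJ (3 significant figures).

Isobaric: W = P ΔV = nR ΔT.
W = (1.42)(8.314)(598 − 300) = 3518 J.

W ≈ 3.52 kJ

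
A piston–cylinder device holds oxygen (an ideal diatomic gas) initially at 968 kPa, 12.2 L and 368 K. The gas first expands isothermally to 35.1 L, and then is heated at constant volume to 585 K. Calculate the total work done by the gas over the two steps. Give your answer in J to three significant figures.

W_total ≈ 12500 J

Step 1 (isothermal): W = P₁V₁ ln(V₂/V₁) = (11810) ln(35.1/12.2) = 12480 J.
Step 2 (isochoric): W = 0 (constant volume).
W_total = 12480 + 0 = 12480 J.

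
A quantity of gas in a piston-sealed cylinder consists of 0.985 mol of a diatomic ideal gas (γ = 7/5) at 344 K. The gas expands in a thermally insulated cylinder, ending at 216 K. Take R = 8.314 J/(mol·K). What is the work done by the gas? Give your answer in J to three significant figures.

W ≈ 2620 J

Adiabatic ⇒ Q = 0, so W_by = −ΔU = nCᵥ(T₁ − T₂).
Cᵥ = 5R/2 = 20.79 J/(mol·K).
W = (0.985)(20.79)(344 − 216) = 2621 J.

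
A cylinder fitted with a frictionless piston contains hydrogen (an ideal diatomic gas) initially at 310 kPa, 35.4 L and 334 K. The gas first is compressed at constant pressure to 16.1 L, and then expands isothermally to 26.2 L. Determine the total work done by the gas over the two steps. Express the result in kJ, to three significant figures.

Step 1 (isobaric): W = PΔV = (310 kPa)(16.1 − 35.4 L) = -5983 J.
After step 1: P = 310 kPa, V = 16.1 L, T = 151.9 K.
Step 2 (isothermal): W = P₁V₁ ln(V₂/V₁) = (4991) ln(26.2/16.1) = 2430 J.
W_total = -5983 + 2430 = -3553 J.

W_total ≈ -3.55 kJ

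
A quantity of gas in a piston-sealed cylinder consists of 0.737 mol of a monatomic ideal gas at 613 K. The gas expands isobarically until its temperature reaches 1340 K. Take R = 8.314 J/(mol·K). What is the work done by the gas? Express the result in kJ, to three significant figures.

Isobaric: W = P ΔV = nR ΔT.
W = (0.737)(8.314)(1340 − 613) = 4455 J.

W ≈ 4.45 kJ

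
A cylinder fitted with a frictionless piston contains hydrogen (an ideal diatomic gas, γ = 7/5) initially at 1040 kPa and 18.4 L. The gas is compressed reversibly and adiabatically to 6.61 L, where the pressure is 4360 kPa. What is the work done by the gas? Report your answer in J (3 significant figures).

W ≈ -24200 J

Adiabatic: W = (P₁V₁ − P₂V₂)/(γ − 1) with γ = 7/5.
P₁V₁ = 19136 J, P₂V₂ = 28820 J.
W = (19136 − 28820) / 0.4 = -24209 J.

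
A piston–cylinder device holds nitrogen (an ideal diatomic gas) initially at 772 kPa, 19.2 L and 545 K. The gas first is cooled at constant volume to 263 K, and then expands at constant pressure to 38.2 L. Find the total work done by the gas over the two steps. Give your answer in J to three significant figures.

Step 1 (isochoric): W = 0 (constant volume).
After step 1: P = 372.5 kPa (V unchanged).
Step 2 (isobaric): W = PΔV = (372.5 kPa)(38.2 − 19.2 L) = 7078 J.
W_total = 0 + 7078 = 7078 J.

W_total ≈ 7080 J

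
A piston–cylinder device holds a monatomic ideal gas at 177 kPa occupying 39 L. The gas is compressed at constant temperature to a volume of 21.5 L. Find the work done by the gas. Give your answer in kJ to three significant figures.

W ≈ -4.11 kJ

Isothermal: W = nRT ln(V₂/V₁) = P₁V₁ ln(V₂/V₁).
P₁V₁ = (177 kPa)(39 L) = 6903 J.
W = 6903 × ln(21.5/39) = 6903 × -0.5955
W_by_gas = -4111 J.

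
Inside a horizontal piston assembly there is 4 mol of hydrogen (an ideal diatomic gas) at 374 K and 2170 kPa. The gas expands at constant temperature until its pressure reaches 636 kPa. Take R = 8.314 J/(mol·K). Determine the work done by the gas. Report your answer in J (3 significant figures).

W ≈ 15300 J

Isothermal process: W = nRT ln(V₂/V₁) = nRT ln(P₁/P₂).
W = (4)(8.314)(374) × ln(2170/636)
  = 12438 × ln(3.412) = 12438 × 1.227
W_by_gas = 15265 J.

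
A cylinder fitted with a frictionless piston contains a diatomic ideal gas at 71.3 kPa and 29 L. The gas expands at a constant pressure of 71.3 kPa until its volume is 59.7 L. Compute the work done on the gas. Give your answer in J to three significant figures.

Isobaric: W = P ΔV.
W = (71.3 kPa)(59.7 − 29 L) = (71.3)(30.7) = 2189 J.
Work on gas = −W_by = -2189 J.

W ≈ -2190 J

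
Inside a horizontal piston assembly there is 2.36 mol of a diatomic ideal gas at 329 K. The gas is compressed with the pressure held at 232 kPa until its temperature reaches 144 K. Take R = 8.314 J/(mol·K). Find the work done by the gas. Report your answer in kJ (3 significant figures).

W ≈ -3.63 kJ

Isobaric: W = P ΔV = nR ΔT.
W = (2.36)(8.314)(144 − 329) = -3630 J.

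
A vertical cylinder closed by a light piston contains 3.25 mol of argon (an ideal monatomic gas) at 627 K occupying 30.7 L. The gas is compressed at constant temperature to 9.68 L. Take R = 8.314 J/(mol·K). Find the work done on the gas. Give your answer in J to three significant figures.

Isothermal: W = nRT ln(V₂/V₁).
W = (3.25)(8.314)(627) × ln(9.68/30.7)
  = 16942 × -1.154
W_by_gas = -19554 J; work on gas = −W_by = 19554 J.

W ≈ 19600 J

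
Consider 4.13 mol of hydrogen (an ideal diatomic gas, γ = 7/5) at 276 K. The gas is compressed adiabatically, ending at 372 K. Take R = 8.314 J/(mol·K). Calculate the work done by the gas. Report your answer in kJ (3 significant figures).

W ≈ -8.24 kJ

Adiabatic ⇒ Q = 0, so W_by = −ΔU = nCᵥ(T₁ − T₂).
Cᵥ = 5R/2 = 20.79 J/(mol·K).
W = (4.13)(20.79)(276 − 372) = -8241 J.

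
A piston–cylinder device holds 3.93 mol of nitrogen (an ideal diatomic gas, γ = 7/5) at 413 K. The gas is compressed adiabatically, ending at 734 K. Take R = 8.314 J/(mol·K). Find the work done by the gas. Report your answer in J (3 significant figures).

W ≈ -26200 J

Adiabatic ⇒ Q = 0, so W_by = −ΔU = nCᵥ(T₁ − T₂).
Cᵥ = 5R/2 = 20.79 J/(mol·K).
W = (3.93)(20.79)(413 − 734) = -26221 J.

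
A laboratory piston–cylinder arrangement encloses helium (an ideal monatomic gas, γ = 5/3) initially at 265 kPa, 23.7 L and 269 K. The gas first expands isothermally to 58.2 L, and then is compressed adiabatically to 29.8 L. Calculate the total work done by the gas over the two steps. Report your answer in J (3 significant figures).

W_total ≈ 344 J

Step 1 (isothermal): W = P₁V₁ ln(V₂/V₁) = (6280) ln(58.2/23.7) = 5642 J.
After step 1: P = 107.9 kPa, V = 58.2 L, T = 269 K.
Step 2 (adiabatic): W = (P₁V₁ − P₂V₂)/(γ−1) = (6280 − 9813)/0.667 = -5299 J.
W_total = 5642 − 5299 = 343.8 J.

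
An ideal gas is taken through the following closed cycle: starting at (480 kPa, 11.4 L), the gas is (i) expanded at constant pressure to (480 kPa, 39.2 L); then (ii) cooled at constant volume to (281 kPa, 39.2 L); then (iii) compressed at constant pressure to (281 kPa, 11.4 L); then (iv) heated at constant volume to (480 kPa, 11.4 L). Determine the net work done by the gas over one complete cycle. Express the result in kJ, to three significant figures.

W_net ≈ 5.53 kJ

Constant-volume legs do no work.
W(i) = (480)(39.2 − 11.4) = 13344 J; W(iii) = (281)(11.4 − 39.2) = -7812 J.
W_net = 13344 − 7812 = 5532 J (the clockwise enclosed area).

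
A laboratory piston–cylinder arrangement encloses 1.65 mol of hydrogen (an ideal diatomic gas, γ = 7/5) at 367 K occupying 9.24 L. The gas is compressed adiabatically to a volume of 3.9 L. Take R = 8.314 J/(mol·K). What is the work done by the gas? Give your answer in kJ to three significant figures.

W ≈ -5.19 kJ

Adiabatic: TV^(γ−1) = const with γ = 7/5.
T₂ = T₁ (V₁/V₂)^(γ−1) = 367 × (9.24/3.9)^0.4 = 367 × 1.412 = 518.2 K.
W_by = nCᵥ(T₁ − T₂) = (1.65)(20.79)(367 − 518.2) = -5186 J.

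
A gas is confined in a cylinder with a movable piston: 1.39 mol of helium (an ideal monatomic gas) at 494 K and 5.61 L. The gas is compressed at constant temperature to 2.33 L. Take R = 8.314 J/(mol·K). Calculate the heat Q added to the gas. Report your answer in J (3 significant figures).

Isothermal ⇒ ΔU = 0, so Q = W = nRT ln(V₂/V₁).
Q = (1.39)(8.314)(494) ln(2.33/5.61) = 5709 × -0.8787 = -5016 J.

Q ≈ -5020 J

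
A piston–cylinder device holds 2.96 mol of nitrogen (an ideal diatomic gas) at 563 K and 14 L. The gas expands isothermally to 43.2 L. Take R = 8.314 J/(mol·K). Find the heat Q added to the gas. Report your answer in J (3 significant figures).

Q ≈ 15600 J

Isothermal ⇒ ΔU = 0, so Q = W = nRT ln(V₂/V₁).
Q = (2.96)(8.314)(563) ln(43.2/14) = 13855 × 1.127 = 15612 J.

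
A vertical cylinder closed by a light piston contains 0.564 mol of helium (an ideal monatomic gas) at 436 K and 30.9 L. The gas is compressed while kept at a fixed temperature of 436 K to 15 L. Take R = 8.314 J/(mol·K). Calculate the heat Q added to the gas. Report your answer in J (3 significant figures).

Q ≈ -1480 J

Isothermal ⇒ ΔU = 0, so Q = W = nRT ln(V₂/V₁).
Q = (0.564)(8.314)(436) ln(15/30.9) = 2044 × -0.7227 = -1478 J.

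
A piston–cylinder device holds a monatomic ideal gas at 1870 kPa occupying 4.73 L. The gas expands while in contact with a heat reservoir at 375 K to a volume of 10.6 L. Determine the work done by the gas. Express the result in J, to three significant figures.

W ≈ 7140 J

Isothermal: W = nRT ln(V₂/V₁) = P₁V₁ ln(V₂/V₁).
P₁V₁ = (1870 kPa)(4.73 L) = 8845 J.
W = 8845 × ln(10.6/4.73) = 8845 × 0.8069
W_by_gas = 7137 J.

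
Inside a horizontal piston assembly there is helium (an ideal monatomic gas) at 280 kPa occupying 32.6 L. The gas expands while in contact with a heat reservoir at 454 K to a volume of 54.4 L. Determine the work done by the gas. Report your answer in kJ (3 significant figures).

W ≈ 4.67 kJ

Isothermal: W = nRT ln(V₂/V₁) = P₁V₁ ln(V₂/V₁).
P₁V₁ = (280 kPa)(32.6 L) = 9128 J.
W = 9128 × ln(54.4/32.6) = 9128 × 0.5121
W_by_gas = 4674 J.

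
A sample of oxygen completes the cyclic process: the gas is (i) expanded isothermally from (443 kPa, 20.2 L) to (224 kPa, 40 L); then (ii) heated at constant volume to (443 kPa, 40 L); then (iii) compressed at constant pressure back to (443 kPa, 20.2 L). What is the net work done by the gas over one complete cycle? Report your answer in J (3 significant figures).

W_net ≈ -2660 J

Leg (i): W = PᵢVᵢ ln(V_f/Vᵢ) = (8949) ln(40/20.2) = 6114 J.
Leg (ii): W = 0.
Leg (iii): W = PΔV = (443)(20.2 − 40) = -8771 J.
W_net = 6114 − 8771 = -2658 J.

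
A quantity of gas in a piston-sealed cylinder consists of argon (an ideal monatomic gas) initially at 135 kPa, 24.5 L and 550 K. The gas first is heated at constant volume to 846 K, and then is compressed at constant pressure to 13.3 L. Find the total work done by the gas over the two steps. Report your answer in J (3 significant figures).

W_total ≈ -2330 J

Step 1 (isochoric): W = 0 (constant volume).
After step 1: P = 207.7 kPa (V unchanged).
Step 2 (isobaric): W = PΔV = (207.7 kPa)(13.3 − 24.5 L) = -2326 J.
W_total = 0 − 2326 = -2326 J.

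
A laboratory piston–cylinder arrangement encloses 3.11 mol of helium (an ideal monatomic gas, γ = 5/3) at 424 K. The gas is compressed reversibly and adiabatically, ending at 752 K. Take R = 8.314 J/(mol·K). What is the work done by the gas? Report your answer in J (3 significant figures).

W ≈ -12700 J

Adiabatic ⇒ Q = 0, so W_by = −ΔU = nCᵥ(T₁ − T₂).
Cᵥ = 3R/2 = 12.47 J/(mol·K).
W = (3.11)(12.47)(424 − 752) = -12721 J.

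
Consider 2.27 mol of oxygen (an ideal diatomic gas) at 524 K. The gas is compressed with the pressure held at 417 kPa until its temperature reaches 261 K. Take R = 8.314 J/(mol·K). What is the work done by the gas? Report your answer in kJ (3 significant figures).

W ≈ -4.96 kJ

Isobaric: W = P ΔV = nR ΔT.
W = (2.27)(8.314)(261 − 524) = -4964 J.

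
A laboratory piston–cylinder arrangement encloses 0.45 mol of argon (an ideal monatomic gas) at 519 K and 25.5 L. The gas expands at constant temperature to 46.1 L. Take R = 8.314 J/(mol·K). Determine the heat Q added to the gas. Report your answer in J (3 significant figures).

Isothermal ⇒ ΔU = 0, so Q = W = nRT ln(V₂/V₁).
Q = (0.45)(8.314)(519) ln(46.1/25.5) = 1942 × 0.5921 = 1150 J.

Q ≈ 1150 J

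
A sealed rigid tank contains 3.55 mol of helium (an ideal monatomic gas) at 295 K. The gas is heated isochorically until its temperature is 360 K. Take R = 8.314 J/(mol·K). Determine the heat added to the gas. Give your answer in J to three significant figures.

Constant volume ⇒ W = 0, so Q = ΔU = nCᵥΔT with Cᵥ = 3R/2 = 12.47 J/(mol·K).
ΔU = (3.55)(12.47)(360 − 295) = 2878 J.

Q ≈ 2880 J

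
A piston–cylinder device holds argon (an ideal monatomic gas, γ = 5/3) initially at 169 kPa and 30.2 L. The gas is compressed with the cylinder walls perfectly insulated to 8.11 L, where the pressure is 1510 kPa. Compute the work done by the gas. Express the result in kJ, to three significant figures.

W ≈ -10.7 kJ

Adiabatic: W = (P₁V₁ − P₂V₂)/(γ − 1) with γ = 5/3.
P₁V₁ = 5104 J, P₂V₂ = 12246 J.
W = (5104 − 12246) / 0.6667 = -10713 J.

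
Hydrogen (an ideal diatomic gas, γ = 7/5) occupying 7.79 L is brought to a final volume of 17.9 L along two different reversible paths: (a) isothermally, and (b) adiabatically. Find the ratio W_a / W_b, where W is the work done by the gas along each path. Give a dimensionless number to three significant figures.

W_a / W_b ≈ 1.18

Path (a) isothermal: W = P₁V₁ ln(V₂/V₁) → W_a/(P₁V₁) = 0.832.
Path (b) adiabatic: W = P₁V₁(1 − (V₁/V₂)^(γ−1))/(γ−1) → W_b/(P₁V₁) = 0.7077.
W_a / W_b = 0.832 / 0.7077 = 1.176.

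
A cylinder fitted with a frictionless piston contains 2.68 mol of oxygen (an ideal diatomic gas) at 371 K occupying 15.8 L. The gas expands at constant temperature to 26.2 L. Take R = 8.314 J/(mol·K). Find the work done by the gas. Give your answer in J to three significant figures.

W ≈ 4180 J

Isothermal: W = nRT ln(V₂/V₁).
W = (2.68)(8.314)(371) × ln(26.2/15.8)
  = 8266 × 0.5057
W_by_gas = 4181 J.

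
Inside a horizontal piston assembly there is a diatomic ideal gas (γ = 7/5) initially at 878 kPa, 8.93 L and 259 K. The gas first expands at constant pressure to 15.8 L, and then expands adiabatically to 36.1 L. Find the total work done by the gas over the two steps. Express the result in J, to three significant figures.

Step 1 (isobaric): W = PΔV = (878 kPa)(15.8 − 8.93 L) = 6032 J.
After step 1: P = 878 kPa, V = 15.8 L, T = 458.3 K.
Step 2 (adiabatic): W = (P₁V₁ − P₂V₂)/(γ−1) = (13872 − 9968)/0.4 = 9761 J.
W_total = 6032 + 9761 = 15793 J.

W_total ≈ 15800 J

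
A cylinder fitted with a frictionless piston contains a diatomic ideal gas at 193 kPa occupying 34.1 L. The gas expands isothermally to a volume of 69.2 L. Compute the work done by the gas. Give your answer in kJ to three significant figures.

Isothermal: W = nRT ln(V₂/V₁) = P₁V₁ ln(V₂/V₁).
P₁V₁ = (193 kPa)(34.1 L) = 6581 J.
W = 6581 × ln(69.2/34.1) = 6581 × 0.7077
W_by_gas = 4658 J.

W ≈ 4.66 kJ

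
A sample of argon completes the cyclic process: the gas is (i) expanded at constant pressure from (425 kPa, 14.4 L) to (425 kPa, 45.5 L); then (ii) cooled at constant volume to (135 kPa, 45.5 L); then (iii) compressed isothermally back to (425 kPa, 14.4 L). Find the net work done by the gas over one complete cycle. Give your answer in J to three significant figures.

W_net ≈ 6150 J

Leg (i): W = PΔV = (425)(45.5 − 14.4) = 13218 J.
Leg (ii): W = 0.
Leg (iii): W = PᵢVᵢ ln(V_f/Vᵢ) = (6142) ln(14.4/45.5) = -7067 J.
W_net = 13218 − 7067 = 6151 J.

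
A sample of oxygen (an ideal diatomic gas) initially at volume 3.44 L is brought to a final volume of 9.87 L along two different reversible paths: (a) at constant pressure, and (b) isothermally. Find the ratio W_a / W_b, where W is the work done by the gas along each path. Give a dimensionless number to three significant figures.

W_a / W_b ≈ 1.77

Path (a) isobaric: W = P₁(V₂ − V₁) → W_a/(P₁V₁) = 1.869.
Path (b) isothermal: W = P₁V₁ ln(V₂/V₁) → W_b/(P₁V₁) = 1.054.
W_a / W_b = 1.869 / 1.054 = 1.773.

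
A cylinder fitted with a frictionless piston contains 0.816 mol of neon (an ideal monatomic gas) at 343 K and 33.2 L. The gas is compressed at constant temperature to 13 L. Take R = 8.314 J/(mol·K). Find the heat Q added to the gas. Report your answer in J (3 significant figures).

Isothermal ⇒ ΔU = 0, so Q = W = nRT ln(V₂/V₁).
Q = (0.816)(8.314)(343) ln(13/33.2) = 2327 × -0.9376 = -2182 J.

Q ≈ -2180 J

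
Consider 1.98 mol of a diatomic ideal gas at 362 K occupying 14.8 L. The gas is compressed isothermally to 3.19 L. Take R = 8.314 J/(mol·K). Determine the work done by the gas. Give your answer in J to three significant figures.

W ≈ -9140 J

Isothermal: W = nRT ln(V₂/V₁).
W = (1.98)(8.314)(362) × ln(3.19/14.8)
  = 5959 × -1.535
W_by_gas = -9145 J.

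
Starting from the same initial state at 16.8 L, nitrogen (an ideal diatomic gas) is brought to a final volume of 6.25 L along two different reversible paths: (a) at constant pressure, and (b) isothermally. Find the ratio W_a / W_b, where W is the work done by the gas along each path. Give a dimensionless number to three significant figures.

Path (a) isobaric: W = P₁(V₂ − V₁) → W_a/(P₁V₁) = -0.628.
Path (b) isothermal: W = P₁V₁ ln(V₂/V₁) → W_b/(P₁V₁) = -0.9888.
W_a / W_b = -0.628 / -0.9888 = 0.6351.

W_a / W_b ≈ 0.635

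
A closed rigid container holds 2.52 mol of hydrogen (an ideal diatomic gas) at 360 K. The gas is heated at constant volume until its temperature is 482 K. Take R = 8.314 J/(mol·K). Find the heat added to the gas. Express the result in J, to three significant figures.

Constant volume ⇒ W = 0, so Q = ΔU = nCᵥΔT with Cᵥ = 5R/2 = 20.79 J/(mol·K).
ΔU = (2.52)(20.79)(482 − 360) = 6390 J.

Q ≈ 6390 J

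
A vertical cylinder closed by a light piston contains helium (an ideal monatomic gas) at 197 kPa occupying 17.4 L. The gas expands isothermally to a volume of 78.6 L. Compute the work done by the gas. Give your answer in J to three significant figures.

Isothermal: W = nRT ln(V₂/V₁) = P₁V₁ ln(V₂/V₁).
P₁V₁ = (197 kPa)(17.4 L) = 3428 J.
W = 3428 × ln(78.6/17.4) = 3428 × 1.508
W_by_gas = 5169 J.

W ≈ 5170 J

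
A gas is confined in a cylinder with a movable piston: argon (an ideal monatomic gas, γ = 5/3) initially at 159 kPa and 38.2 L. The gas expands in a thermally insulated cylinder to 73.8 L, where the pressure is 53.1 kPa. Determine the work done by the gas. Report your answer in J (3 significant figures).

Adiabatic: W = (P₁V₁ − P₂V₂)/(γ − 1) with γ = 5/3.
P₁V₁ = 6074 J, P₂V₂ = 3919 J.
W = (6074 − 3919) / 0.6667 = 3233 J.

W ≈ 3230 J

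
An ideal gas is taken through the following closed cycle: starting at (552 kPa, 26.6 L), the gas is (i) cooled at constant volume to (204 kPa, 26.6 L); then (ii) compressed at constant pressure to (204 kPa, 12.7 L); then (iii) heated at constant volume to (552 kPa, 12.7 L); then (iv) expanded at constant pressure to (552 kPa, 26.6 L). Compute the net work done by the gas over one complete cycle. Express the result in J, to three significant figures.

Constant-volume legs do no work.
W(ii) = (204)(12.7 − 26.6) = -2836 J; W(iv) = (552)(26.6 − 12.7) = 7673 J.
W_net = -2836 + 7673 = 4837 J (the clockwise enclosed area).

W_net ≈ 4840 J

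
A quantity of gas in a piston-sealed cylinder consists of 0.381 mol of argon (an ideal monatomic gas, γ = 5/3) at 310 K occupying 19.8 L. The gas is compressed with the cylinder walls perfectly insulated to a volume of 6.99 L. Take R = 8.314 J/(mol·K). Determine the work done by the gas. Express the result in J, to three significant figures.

W ≈ -1480 J

Adiabatic: TV^(γ−1) = const with γ = 5/3.
T₂ = T₁ (V₁/V₂)^(γ−1) = 310 × (19.8/6.99)^0.667 = 310 × 2.002 = 620.6 K.
W_by = nCᵥ(T₁ − T₂) = (0.381)(12.47)(310 − 620.6) = -1476 J.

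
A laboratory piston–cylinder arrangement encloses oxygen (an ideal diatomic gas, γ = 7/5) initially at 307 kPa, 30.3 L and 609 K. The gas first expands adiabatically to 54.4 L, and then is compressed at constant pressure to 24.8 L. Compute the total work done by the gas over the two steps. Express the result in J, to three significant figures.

Step 1 (adiabatic): W = (P₁V₁ − P₂V₂)/(γ−1) = (9302 − 7361)/0.4 = 4854 J.
After step 1: P = 135.3 kPa, V = 54.4 L, T = 481.9 K.
Step 2 (isobaric): W = PΔV = (135.3 kPa)(24.8 − 54.4 L) = -4005 J.
W_total = 4854 − 4005 = 848.4 J.

W_total ≈ 848 J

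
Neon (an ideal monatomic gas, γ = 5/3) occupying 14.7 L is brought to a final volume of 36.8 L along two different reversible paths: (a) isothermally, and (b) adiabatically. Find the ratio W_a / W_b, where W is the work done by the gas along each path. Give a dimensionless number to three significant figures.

Path (a) isothermal: W = P₁V₁ ln(V₂/V₁) → W_a/(P₁V₁) = 0.9177.
Path (b) adiabatic: W = P₁V₁(1 − (V₁/V₂)^(γ−1))/(γ−1) → W_b/(P₁V₁) = 0.6864.
W_a / W_b = 0.9177 / 0.6864 = 1.337.

W_a / W_b ≈ 1.34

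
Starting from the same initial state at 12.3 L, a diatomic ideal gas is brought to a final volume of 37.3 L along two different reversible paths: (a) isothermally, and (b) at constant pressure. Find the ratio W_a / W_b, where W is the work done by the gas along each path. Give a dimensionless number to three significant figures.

Path (a) isothermal: W = P₁V₁ ln(V₂/V₁) → W_a/(P₁V₁) = 1.109.
Path (b) isobaric: W = P₁(V₂ − V₁) → W_b/(P₁V₁) = 2.033.
W_a / W_b = 1.109 / 2.033 = 0.5458.

W_a / W_b ≈ 0.546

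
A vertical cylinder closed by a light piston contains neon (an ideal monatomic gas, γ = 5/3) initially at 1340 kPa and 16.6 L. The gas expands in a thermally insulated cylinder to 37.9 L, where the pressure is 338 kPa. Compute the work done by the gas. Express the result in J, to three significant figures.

W ≈ 14200 J

Adiabatic: W = (P₁V₁ − P₂V₂)/(γ − 1) with γ = 5/3.
P₁V₁ = 22244 J, P₂V₂ = 12810 J.
W = (22244 − 12810) / 0.6667 = 14151 J.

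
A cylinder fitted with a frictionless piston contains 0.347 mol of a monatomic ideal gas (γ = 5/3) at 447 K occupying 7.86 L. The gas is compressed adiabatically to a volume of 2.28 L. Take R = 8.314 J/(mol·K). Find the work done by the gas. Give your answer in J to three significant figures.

W ≈ -2480 J

Adiabatic: TV^(γ−1) = const with γ = 5/3.
T₂ = T₁ (V₁/V₂)^(γ−1) = 447 × (7.86/2.28)^0.667 = 447 × 2.282 = 1020 K.
W_by = nCᵥ(T₁ − T₂) = (0.347)(12.47)(447 − 1020) = -2480 J.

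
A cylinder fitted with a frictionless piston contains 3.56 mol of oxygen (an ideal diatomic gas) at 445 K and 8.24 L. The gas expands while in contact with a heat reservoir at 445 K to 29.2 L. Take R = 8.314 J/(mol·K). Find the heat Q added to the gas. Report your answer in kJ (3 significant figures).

Q ≈ 16.7 kJ

Isothermal ⇒ ΔU = 0, so Q = W = nRT ln(V₂/V₁).
Q = (3.56)(8.314)(445) ln(29.2/8.24) = 13171 × 1.265 = 16664 J.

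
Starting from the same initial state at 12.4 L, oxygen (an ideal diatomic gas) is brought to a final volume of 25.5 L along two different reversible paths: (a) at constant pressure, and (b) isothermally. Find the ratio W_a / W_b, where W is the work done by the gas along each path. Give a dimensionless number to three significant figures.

Path (a) isobaric: W = P₁(V₂ − V₁) → W_a/(P₁V₁) = 1.056.
Path (b) isothermal: W = P₁V₁ ln(V₂/V₁) → W_b/(P₁V₁) = 0.721.
W_a / W_b = 1.056 / 0.721 = 1.465.

W_a / W_b ≈ 1.47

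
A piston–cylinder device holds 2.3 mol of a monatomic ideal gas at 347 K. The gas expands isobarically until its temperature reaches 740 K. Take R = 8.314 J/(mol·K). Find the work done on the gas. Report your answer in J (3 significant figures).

Isobaric: W = P ΔV = nR ΔT.
W = (2.3)(8.314)(740 − 347) = 7515 J.
Work on gas = −W_by = -7515 J.

W ≈ -7520 J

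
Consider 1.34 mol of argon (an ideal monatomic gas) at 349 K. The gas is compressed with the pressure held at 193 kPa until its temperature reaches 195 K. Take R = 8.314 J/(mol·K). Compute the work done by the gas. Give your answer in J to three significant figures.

W ≈ -1720 J

Isobaric: W = P ΔV = nR ΔT.
W = (1.34)(8.314)(195 − 349) = -1716 J.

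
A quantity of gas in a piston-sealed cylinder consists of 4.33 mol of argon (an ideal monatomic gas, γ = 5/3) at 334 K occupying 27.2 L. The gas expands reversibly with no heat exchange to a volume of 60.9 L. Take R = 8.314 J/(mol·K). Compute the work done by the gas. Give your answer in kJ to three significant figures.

Adiabatic: TV^(γ−1) = const with γ = 5/3.
T₂ = T₁ (V₁/V₂)^(γ−1) = 334 × (27.2/60.9)^0.667 = 334 × 0.5843 = 195.2 K.
W_by = nCᵥ(T₁ − T₂) = (4.33)(12.47)(334 − 195.2) = 7498 J.

W ≈ 7.50 kJ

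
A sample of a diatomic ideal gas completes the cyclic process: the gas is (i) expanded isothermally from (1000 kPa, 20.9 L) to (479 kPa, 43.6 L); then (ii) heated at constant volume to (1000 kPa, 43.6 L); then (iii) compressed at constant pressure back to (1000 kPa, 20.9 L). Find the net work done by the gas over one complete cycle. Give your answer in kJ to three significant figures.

W_net ≈ -7.33 kJ

Leg (i): W = PᵢVᵢ ln(V_f/Vᵢ) = (20900) ln(43.6/20.9) = 15368 J.
Leg (ii): W = 0.
Leg (iii): W = PΔV = (1000)(20.9 − 43.6) = -22700 J.
W_net = 15368 − 22700 = -7332 J.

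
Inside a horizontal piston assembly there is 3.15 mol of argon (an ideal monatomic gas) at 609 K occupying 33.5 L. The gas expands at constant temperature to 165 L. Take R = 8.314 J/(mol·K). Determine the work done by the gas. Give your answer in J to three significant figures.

W ≈ 25400 J

Isothermal: W = nRT ln(V₂/V₁).
W = (3.15)(8.314)(609) × ln(165/33.5)
  = 15949 × 1.594
W_by_gas = 25429 J.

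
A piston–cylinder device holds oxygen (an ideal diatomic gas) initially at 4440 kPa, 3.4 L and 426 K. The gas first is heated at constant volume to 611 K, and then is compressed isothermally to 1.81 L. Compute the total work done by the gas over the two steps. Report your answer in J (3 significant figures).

Step 1 (isochoric): W = 0 (constant volume).
After step 1: P = 6368 kPa (V unchanged).
Step 2 (isothermal): W = P₁V₁ ln(V₂/V₁) = (21652) ln(1.81/3.4) = -13650 J.
W_total = 0 − 13650 = -13650 J.

W_total ≈ -13700 J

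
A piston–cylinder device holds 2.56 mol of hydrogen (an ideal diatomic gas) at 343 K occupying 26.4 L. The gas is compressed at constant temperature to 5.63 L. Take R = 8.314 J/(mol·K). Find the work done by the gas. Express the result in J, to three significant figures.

Isothermal: W = nRT ln(V₂/V₁).
W = (2.56)(8.314)(343) × ln(5.63/26.4)
  = 7300 × -1.545
W_by_gas = -11281 J.

W ≈ -11300 J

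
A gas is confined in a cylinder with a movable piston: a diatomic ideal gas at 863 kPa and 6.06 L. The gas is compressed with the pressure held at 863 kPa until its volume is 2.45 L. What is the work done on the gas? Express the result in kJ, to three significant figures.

Isobaric: W = P ΔV.
W = (863 kPa)(2.45 − 6.06 L) = (863)(-3.61) = -3115 J.
Work on gas = −W_by = 3115 J.

W ≈ 3.12 kJ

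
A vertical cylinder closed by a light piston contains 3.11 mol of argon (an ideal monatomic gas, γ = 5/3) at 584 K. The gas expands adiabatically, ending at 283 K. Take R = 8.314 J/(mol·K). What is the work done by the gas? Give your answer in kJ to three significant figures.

W ≈ 11.7 kJ

Adiabatic ⇒ Q = 0, so W_by = −ΔU = nCᵥ(T₁ − T₂).
Cᵥ = 3R/2 = 12.47 J/(mol·K).
W = (3.11)(12.47)(584 − 283) = 11674 J.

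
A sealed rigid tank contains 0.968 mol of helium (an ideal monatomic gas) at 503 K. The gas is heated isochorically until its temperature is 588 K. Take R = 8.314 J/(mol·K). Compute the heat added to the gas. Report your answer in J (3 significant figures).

Constant volume ⇒ W = 0, so Q = ΔU = nCᵥΔT with Cᵥ = 3R/2 = 12.47 J/(mol·K).
ΔU = (0.968)(12.47)(588 − 503) = 1026 J.

Q ≈ 1030 J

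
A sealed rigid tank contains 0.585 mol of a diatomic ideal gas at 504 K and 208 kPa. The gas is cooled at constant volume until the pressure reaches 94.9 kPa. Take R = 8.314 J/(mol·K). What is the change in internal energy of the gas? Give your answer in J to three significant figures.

ΔU ≈ -3330 J

Constant volume ⇒ W = 0, so Q = ΔU = nCᵥΔT with Cᵥ = 5R/2 = 20.79 J/(mol·K).
At constant V, T₂/T₁ = P₂/P₁ ⇒ ΔT = T₁(P₂/P₁ − 1) = 504·(94.9/208 − 1) = -274 K.
ΔU = (0.585)(20.79)(-274) = -3332 J.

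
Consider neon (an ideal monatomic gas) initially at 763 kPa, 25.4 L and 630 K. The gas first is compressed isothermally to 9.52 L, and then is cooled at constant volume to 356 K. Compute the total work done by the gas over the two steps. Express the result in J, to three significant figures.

W_total ≈ -19000 J

Step 1 (isothermal): W = P₁V₁ ln(V₂/V₁) = (19380) ln(9.52/25.4) = -19019 J.
Step 2 (isochoric): W = 0 (constant volume).
W_total = -19019 + 0 = -19019 J.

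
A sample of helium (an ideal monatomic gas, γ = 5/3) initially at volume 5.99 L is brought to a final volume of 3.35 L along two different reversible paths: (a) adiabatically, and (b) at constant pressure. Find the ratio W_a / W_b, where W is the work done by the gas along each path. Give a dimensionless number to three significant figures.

Path (a) adiabatic: W = P₁V₁(1 − (V₁/V₂)^(γ−1))/(γ−1) → W_a/(P₁V₁) = -0.7098.
Path (b) isobaric: W = P₁(V₂ − V₁) → W_b/(P₁V₁) = -0.4407.
W_a / W_b = -0.7098 / -0.4407 = 1.61.

W_a / W_b ≈ 1.61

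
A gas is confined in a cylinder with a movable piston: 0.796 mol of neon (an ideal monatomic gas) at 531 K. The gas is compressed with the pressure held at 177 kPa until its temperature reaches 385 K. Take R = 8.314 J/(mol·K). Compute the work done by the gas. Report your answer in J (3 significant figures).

W ≈ -966 J

Isobaric: W = P ΔV = nR ΔT.
W = (0.796)(8.314)(385 − 531) = -966.2 J.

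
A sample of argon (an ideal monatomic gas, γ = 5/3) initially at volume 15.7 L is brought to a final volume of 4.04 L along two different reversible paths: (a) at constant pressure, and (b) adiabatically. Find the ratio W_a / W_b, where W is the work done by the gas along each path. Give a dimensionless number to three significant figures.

Path (a) isobaric: W = P₁(V₂ − V₁) → W_a/(P₁V₁) = -0.7427.
Path (b) adiabatic: W = P₁V₁(1 − (V₁/V₂)^(γ−1))/(γ−1) → W_b/(P₁V₁) = -2.208.
W_a / W_b = -0.7427 / -2.208 = 0.3364.

W_a / W_b ≈ 0.336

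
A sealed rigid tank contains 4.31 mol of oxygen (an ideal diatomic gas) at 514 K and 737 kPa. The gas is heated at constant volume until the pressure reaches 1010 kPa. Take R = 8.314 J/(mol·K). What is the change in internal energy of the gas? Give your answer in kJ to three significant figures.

Constant volume ⇒ W = 0, so Q = ΔU = nCᵥΔT with Cᵥ = 5R/2 = 20.79 J/(mol·K).
At constant V, T₂/T₁ = P₂/P₁ ⇒ ΔT = T₁(P₂/P₁ − 1) = 514·(1010/737 − 1) = 190.4 K.
ΔU = (4.31)(20.79)(190.4) = 17056 J.

ΔU ≈ 17.1 kJ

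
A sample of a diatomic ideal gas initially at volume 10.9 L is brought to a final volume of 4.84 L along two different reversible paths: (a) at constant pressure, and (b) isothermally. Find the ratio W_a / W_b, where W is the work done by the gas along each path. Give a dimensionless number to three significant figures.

W_a / W_b ≈ 0.685

Path (a) isobaric: W = P₁(V₂ − V₁) → W_a/(P₁V₁) = -0.556.
Path (b) isothermal: W = P₁V₁ ln(V₂/V₁) → W_b/(P₁V₁) = -0.8118.
W_a / W_b = -0.556 / -0.8118 = 0.6848.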